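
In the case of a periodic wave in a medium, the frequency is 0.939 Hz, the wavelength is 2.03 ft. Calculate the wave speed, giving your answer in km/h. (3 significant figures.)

2.09 km/h

Directly: v = fλ.
f = 0.939 Hz; λ = 2.03 ft = 0.6187 m.
v = 0.5810 m/s
0.5810 m/s × (1 km/h / 0.2778 m/s) = 2.092 km/h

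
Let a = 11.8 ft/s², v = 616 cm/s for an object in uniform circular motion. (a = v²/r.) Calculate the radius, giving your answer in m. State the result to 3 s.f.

10.6 m

Rearranging a = v²/r for r: r = v²/a.
a = 11.8 ft/s² = 3.597 m/s²; v = 616 cm/s = 6.160 m/s.
r = 10.55 m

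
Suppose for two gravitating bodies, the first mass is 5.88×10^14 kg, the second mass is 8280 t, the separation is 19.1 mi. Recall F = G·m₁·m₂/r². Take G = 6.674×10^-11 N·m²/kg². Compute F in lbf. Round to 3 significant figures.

77.3 lbf

From Newton's law of gravitation: F = Gm₁m₂/r².
m₁ = 5.88×10^14 kg; m₂ = 8280 t = 8.280×10^6 kg; r = 19.1 mi = 30738 m; G = 6.674×10^-11 N·m²/kg².
F = 343.9 N  (the unit combination reduces to kg·m/s² = N)
343.9 N × (1 lbf / 4.448 N) = 77.31 lbf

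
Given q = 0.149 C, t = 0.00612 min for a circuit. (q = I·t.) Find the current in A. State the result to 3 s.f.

Rearranging: I = q/t.
q = 0.149 C; t = 0.00612 min = 0.3672 s.
I = 0.4058 A

0.406 A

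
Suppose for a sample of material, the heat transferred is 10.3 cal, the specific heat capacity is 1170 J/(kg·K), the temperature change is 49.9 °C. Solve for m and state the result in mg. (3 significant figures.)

Rearranging Q = m·c·ΔT for m: m = Q/(c·ΔT).
Q = 10.3 cal = 43.10 J; c = 1170 J/(kg·K); ΔT = 49.9 °C = 49.90 K.
m = 7.381×10^-4 kg
7.381×10^-4 kg × (1 mg / 1.000×10^-6 kg) = 738.1 mg

738 mg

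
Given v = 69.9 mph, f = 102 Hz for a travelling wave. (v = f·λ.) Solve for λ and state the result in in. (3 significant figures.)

12.1 in

Rearranging v = f·λ for λ: λ = v/f.
v = 69.9 mph = 31.25 m/s; f = 102 Hz.
λ = 0.3064 m
0.3064 m × (1 in / 0.02540 m) = 12.06 in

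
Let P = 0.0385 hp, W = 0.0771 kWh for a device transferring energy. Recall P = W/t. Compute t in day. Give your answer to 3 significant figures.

Rearranging P = W/t for t: t = W/P.
P = 0.0385 hp = 28.71 W; W = 0.0771 kWh = 2.776×10^5 J.
t = 9668 s
9668 s × (1 day / 86400 s) = 0.1119 day

0.112 day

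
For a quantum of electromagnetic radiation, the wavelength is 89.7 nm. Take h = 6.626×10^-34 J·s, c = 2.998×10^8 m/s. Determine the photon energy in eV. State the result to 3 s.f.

13.8 eV

Directly: E = hc/λ.
λ = 89.7 nm = 8.970×10^-8 m; h = 6.626×10^-34 J·s; c = 2.998×10^8 m/s.
E = 2.215×10^-18 J
2.215×10^-18 J × (1 eV / 1.602×10^-19 J) = 13.82 eV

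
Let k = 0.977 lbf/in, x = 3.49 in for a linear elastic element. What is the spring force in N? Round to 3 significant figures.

Directly: F = kx.
k = 0.977 lbf/in = 171.1 N/m; x = 3.49 in = 0.08865 m.
F = 15.17 N  (the unit combination reduces to kg·m/s² = N)

15.2 N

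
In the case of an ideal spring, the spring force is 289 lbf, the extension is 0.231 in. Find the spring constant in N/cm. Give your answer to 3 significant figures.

2190 N/cm

Solving F = k·x for k: k = F/x.
F = 289 lbf = 1286 N; x = 0.231 in = 0.005867 m.
k = 2.191×10^5 N/m
2.191×10^5 N/m × (1 N/cm / 100.0 N/m) = 2191 N/cm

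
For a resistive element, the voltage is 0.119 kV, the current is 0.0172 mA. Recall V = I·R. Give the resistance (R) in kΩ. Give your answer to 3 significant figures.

6920 kΩ

Rearranging: R = V/I.
V = 0.119 kV = 119.0 V; I = 0.0172 mA = 1.720×10^-5 A.
R = 6.919×10^6 Ω
6.919×10^6 Ω × (1 kΩ / 1000 Ω) = 6919 kΩ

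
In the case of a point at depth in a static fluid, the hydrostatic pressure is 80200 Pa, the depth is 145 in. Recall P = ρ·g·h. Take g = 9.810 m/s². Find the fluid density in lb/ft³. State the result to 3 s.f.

139 lb/ft³

Rearranging: ρ = P/(g·h).
P = 80200 Pa; h = 145 in = 3.683 m; g = 9.810 m/s².
ρ = 2220 kg/m³
2220 kg/m³ × (1 lb/ft³ / 16.02 kg/m³) = 138.6 lb/ft³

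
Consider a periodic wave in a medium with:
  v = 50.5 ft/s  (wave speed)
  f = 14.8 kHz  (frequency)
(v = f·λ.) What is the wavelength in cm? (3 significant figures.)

0.104 cm

Solving v = f·λ for λ: λ = v/f.
v = 50.5 ft/s = 15.39 m/s; f = 14.8 kHz = 14800 Hz.
λ = 0.001040 m
0.001040 m × (1 cm / 0.01000 m) = 0.1040 cm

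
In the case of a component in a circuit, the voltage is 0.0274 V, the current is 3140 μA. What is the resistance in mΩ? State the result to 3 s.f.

8730 mΩ

Solving V = I·R for R: R = V/I.
V = 0.0274 V; I = 3140 μA = 0.003140 A.
R = 8.726 Ω
8.726 Ω × (1 mΩ / 0.001000 Ω) = 8726 mΩ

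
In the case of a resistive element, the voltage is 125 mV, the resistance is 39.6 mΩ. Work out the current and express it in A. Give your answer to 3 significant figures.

Rearranging: I = V/R.
V = 125 mV = 0.1250 V; R = 39.6 mΩ = 0.03960 Ω.
I = 3.157 A

3.16 A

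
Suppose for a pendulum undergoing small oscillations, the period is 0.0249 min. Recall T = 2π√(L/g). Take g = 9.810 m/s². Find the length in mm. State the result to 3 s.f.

Rearranging: L = g·(T/2π)².
T = 0.0249 min = 1.494 s; g = 9.810 m/s².
L = 0.5546 m
0.5546 m × (1 mm / 0.001000 m) = 554.6 mm

555 mm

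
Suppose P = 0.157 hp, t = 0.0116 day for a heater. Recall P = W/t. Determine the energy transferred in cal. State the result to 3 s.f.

28000 cal

Rearranging: W = P·t.
P = 0.157 hp = 117.1 W; t = 0.0116 day = 1002 s.
W = 1.173×10^5 J  (the unit combination reduces to kg·m²/s² = J)
1.173×10^5 J × (1 cal / 4.184 J) = 28044 cal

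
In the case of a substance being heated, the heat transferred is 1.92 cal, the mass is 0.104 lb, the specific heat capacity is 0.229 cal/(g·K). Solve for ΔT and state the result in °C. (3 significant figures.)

Rearranging Q = m·c·ΔT for ΔT: ΔT = Q/(m·c).
Q = 1.92 cal = 8.033 J; m = 0.104 lb = 0.04717 kg; c = 0.229 cal/(g·K) = 958.1 J/(kg·K).
ΔT = 0.1777 K
Since 1 °C = 1 K, 0.1777 °C.

0.178 °C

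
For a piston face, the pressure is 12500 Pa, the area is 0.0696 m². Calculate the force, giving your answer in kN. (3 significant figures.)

0.870 kN

Solving P = F/A for F: F = P·A.
P = 12500 Pa; A = 0.0696 m².
F = 870.0 N  (the unit combination reduces to kg·m/s² = N)
870.0 N × (1 kN / 1000 N) = 0.8700 kN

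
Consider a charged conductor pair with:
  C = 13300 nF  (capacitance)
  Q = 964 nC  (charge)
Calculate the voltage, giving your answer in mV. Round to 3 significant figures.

Rearranging: V = Q/C.
C = 13300 nF = 1.330×10^-5 F; Q = 964 nC = 9.640×10^-7 C.
V = 0.07248 V
0.07248 V × (1 mV / 0.001000 V) = 72.48 mV

72.5 mV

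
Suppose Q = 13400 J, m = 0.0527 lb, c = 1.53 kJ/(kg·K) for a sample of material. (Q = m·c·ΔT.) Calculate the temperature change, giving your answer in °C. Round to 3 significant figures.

366 °C

Solving Q = m·c·ΔT for ΔT: ΔT = Q/(m·c).
Q = 13400 J; m = 0.0527 lb = 0.02390 kg; c = 1.53 kJ/(kg·K) = 1530 J/(kg·K).
ΔT = 366.4 K
Since 1 °C = 1 K, 366.4 °C.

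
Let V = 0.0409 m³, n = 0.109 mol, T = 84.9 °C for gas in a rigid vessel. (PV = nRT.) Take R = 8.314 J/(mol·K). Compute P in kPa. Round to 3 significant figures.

Directly: P = nRT/V.
V = 0.0409 m³; n = 0.109 mol; T = 84.9 °C = 358.0 K; R = 8.314 J/(mol·K).
P = 7933 Pa
7933 Pa × (1 kPa / 1000 Pa) = 7.933 kPa

7.93 kPa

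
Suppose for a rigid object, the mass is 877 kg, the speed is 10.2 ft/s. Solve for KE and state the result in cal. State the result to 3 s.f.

1010 cal

KE is given directly by: KE = ½mv².
m = 877 kg; v = 10.2 ft/s = 3.109 m/s.
KE = 4238 J
4238 J × (1 cal / 4.184 J) = 1013 cal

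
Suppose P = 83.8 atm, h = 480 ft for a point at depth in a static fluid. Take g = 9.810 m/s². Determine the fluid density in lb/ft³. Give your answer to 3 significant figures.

369 lb/ft³

Solving P = ρ·g·h for ρ: ρ = P/(g·h).
P = 83.8 atm = 8.491×10^6 Pa; h = 480 ft = 146.3 m; g = 9.810 m/s².
ρ = 5916 kg/m³
5916 kg/m³ × (1 lb/ft³ / 16.02 kg/m³) = 369.3 lb/ft³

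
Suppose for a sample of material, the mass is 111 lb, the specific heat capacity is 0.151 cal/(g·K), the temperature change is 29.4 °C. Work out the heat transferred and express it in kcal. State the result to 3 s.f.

224 kcal

Directly: Q = mcΔT.
m = 111 lb = 50.35 kg; c = 0.151 cal/(g·K) = 631.8 J/(kg·K); ΔT = 29.4 °C = 29.40 K.
Q = 9.352×10^5 J
9.352×10^5 J × (1 kcal / 4184 J) = 223.5 kcal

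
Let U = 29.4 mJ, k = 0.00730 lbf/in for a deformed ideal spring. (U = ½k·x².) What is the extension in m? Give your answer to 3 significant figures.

0.214 m

Rearranging: x = √(2U/k).
U = 29.4 mJ = 0.02940 J; k = 0.00730 lbf/in = 1.278 N/m.
x = 0.2145 m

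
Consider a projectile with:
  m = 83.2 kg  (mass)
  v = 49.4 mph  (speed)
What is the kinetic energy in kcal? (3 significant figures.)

4.85 kcal

Directly: KE = ½mv².
m = 83.2 kg; v = 49.4 mph = 22.08 m/s.
KE = 20288 J  (the unit combination reduces to kg·m²/s² = J)
20288 J × (1 kcal / 4184 J) = 4.849 kcal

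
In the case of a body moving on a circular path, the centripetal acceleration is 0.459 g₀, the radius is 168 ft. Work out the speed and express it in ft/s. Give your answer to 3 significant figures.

Rearranging: v = √(a·r).
a = 0.459 g₀ = 4.501 m/s²; r = 168 ft = 51.21 m.
v = 15.18 m/s
15.18 m/s × (1 ft/s / 0.3048 m/s) = 49.81 ft/s

49.8 ft/s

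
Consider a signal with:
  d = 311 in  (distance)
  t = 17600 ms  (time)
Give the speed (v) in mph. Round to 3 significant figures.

Directly: v = d/t.
d = 311 in = 7.899 m; t = 17600 ms = 17.60 s.
v = 0.4488 m/s
0.4488 m/s × (1 mph / 0.4470 m/s) = 1.004 mph

1.00 mph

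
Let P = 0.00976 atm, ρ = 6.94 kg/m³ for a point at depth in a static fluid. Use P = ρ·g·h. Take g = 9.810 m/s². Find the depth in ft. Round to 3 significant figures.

47.7 ft

Rearranging P = ρ·g·h for h: h = P/(ρ·g).
P = 0.00976 atm = 988.9 Pa; ρ = 6.94 kg/m³; g = 9.810 m/s².
h = 14.53 m
14.53 m × (1 ft / 0.3048 m) = 47.66 ft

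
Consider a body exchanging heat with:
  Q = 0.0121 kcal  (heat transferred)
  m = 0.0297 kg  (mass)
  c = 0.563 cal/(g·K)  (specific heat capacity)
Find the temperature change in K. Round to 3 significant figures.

Rearranging Q = m·c·ΔT for ΔT: ΔT = Q/(m·c).
Q = 0.0121 kcal = 50.63 J; m = 0.0297 kg; c = 0.563 cal/(g·K) = 2356 J/(kg·K).
ΔT = 0.7236 K

0.724 K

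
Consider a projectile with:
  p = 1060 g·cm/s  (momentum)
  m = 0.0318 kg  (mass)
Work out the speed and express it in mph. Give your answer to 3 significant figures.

Rearranging p = m·v for v: v = p/m.
p = 1060 g·cm/s = 0.01060 kg·m/s; m = 0.0318 kg.
v = 0.3333 m/s
0.3333 m/s × (1 mph / 0.4470 m/s) = 0.7456 mph

0.746 mph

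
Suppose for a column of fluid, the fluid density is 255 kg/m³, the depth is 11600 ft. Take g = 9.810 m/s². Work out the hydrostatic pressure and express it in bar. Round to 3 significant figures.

P is given directly by: P = ρgh.
ρ = 255 kg/m³; h = 11600 ft = 3536 m; g = 9.810 m/s².
P = 8.845×10^6 Pa
8.845×10^6 Pa × (1 bar / 1.000×10^5 Pa) = 88.45 bar

88.4 bar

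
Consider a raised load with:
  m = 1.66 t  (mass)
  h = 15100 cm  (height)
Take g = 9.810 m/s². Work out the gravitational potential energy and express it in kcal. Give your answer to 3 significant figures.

PE is given directly by: PE = mgh.
m = 1.66 t = 1660 kg; h = 15100 cm = 151.0 m; g = 9.810 m/s².
PE = 2.459×10^6 J
2.459×10^6 J × (1 kcal / 4184 J) = 587.7 kcal

588 kcal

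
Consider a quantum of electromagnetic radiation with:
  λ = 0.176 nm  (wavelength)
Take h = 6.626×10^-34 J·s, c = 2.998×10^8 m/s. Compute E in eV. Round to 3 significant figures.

Directly: E = hc/λ.
λ = 0.176 nm = 1.760×10^-10 m; h = 6.626×10^-34 J·s; c = 2.998×10^8 m/s.
E = 1.129×10^-15 J  (the unit combination reduces to kg·m²/s² = J)
1.129×10^-15 J × (1 eV / 1.602×10^-19 J) = 7045 eV

7040 eV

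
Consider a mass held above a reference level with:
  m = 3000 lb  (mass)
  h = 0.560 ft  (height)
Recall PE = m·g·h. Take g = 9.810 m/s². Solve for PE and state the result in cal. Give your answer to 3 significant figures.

545 cal

Directly: PE = mgh.
m = 3000 lb = 1361 kg; h = 0.560 ft = 0.1707 m; g = 9.810 m/s².
PE = 2279 J  (the unit combination reduces to kg·m²/s² = J)
2279 J × (1 cal / 4.184 J) = 544.6 cal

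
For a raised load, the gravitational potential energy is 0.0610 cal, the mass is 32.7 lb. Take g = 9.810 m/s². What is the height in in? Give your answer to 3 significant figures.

Rearranging PE = m·g·h for h: h = PE/(m·g).
PE = 0.0610 cal = 0.2552 J; m = 32.7 lb = 14.83 kg; g = 9.810 m/s².
h = 0.001754 m
0.001754 m × (1 in / 0.02540 m) = 0.06906 in

0.0691 in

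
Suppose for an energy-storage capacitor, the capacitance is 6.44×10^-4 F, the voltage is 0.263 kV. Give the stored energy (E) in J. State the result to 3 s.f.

E is given directly by: E = ½CV².
C = 6.44×10^-4 F; V = 0.263 kV = 263.0 V.
E = 22.27 J

22.3 J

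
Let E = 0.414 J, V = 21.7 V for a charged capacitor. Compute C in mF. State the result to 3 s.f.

1.76 mF

Rearranging: C = 2E/V².
E = 0.414 J; V = 21.7 V.
C = 0.001758 F
0.001758 F × (1 mF / 0.001000 F) = 1.758 mF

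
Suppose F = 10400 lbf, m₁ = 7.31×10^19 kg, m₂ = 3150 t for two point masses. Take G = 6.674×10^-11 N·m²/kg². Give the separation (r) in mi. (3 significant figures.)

358 mi

Solving F = G·m₁·m₂/r² for r: r = √(G·m₁m₂/F).
F = 10400 lbf = 46262 N; m₁ = 7.31×10^19 kg; m₂ = 3150 t = 3.150×10^6 kg; G = 6.674×10^-11 N·m²/kg².
r = 5.764×10^5 m
5.764×10^5 m × (1 mi / 1609 m) = 358.1 mi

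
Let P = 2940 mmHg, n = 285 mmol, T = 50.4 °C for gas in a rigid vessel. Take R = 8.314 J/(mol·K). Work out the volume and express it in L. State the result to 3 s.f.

From the ideal-gas law: V = nRT/P.
P = 2940 mmHg = 3.920×10^5 Pa; n = 285 mmol = 0.2850 mol; T = 50.4 °C = 323.5 K; R = 8.314 J/(mol·K).
V = 0.001956 m³
0.001956 m³ × (1 L / 0.001000 m³) = 1.956 L

1.96 L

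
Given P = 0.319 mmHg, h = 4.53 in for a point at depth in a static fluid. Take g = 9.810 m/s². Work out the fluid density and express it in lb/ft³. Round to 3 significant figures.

Rearranging: ρ = P/(g·h).
P = 0.319 mmHg = 42.53 Pa; h = 4.53 in = 0.1151 m; g = 9.810 m/s².
ρ = 37.68 kg/m³
37.68 kg/m³ × (1 lb/ft³ / 16.02 kg/m³) = 2.352 lb/ft³

2.35 lb/ft³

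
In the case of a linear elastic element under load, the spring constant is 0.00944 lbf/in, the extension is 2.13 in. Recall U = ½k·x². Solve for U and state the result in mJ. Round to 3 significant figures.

U is given directly by: U = ½kx².
k = 0.00944 lbf/in = 1.653 N/m; x = 2.13 in = 0.05410 m.
U = 0.002419 J
0.002419 J × (1 mJ / 0.001000 J) = 2.419 mJ

2.42 mJ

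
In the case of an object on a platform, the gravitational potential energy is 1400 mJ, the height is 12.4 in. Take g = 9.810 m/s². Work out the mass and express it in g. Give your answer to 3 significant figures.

453 g

Rearranging: m = PE/(g·h).
PE = 1400 mJ = 1.400 J; h = 12.4 in = 0.3150 m; g = 9.810 m/s².
m = 0.4531 kg
0.4531 kg × (1 g / 0.001000 kg) = 453.1 g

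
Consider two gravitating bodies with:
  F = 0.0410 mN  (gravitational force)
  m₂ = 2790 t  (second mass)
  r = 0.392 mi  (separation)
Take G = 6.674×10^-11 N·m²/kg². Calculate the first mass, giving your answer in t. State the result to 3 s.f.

87.6 t

Rearranging F = G·m₁·m₂/r² for m₁: m₁ = F·r²/(G·m₂).
F = 0.0410 mN = 4.100×10^-5 N; m₂ = 2790 t = 2.790×10^6 kg; r = 0.392 mi = 630.9 m; G = 6.674×10^-11 N·m²/kg².
m₁ = 87632 kg
87632 kg × (1 t / 1000 kg) = 87.63 t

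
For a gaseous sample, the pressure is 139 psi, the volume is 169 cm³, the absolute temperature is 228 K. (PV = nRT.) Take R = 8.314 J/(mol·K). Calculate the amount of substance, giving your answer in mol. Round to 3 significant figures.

From the ideal-gas law: n = PV/(RT).
P = 139 psi = 9.584×10^5 Pa; V = 169 cm³ = 1.690×10^-4 m³; T = 228 K; R = 8.314 J/(mol·K).
n = 0.08544 mol

0.0854 mol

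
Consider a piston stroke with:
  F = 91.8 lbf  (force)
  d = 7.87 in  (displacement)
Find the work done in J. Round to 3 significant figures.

Directly: W = F·d.
F = 91.8 lbf = 408.3 N; d = 7.87 in = 0.1999 m.
W = 81.63 J

81.6 J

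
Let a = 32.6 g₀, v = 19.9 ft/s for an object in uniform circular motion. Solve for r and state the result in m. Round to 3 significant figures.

0.115 m

Solving a = v²/r for r: r = v²/a.
a = 32.6 g₀ = 319.7 m/s²; v = 19.9 ft/s = 6.066 m/s.
r = 0.1151 m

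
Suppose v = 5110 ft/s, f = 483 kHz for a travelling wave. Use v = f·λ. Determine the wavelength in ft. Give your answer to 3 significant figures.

0.0106 ft

Rearranging v = f·λ for λ: λ = v/f.
v = 5110 ft/s = 1558 m/s; f = 483 kHz = 4.830×10^5 Hz.
λ = 0.003225 m
0.003225 m × (1 ft / 0.3048 m) = 0.01058 ft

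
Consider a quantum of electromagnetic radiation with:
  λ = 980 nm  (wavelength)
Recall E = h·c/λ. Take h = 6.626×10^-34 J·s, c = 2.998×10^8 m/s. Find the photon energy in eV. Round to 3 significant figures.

E is given directly by: E = hc/λ.
λ = 980 nm = 9.800×10^-7 m; h = 6.626×10^-34 J·s; c = 2.998×10^8 m/s.
E = 2.027×10^-19 J
2.027×10^-19 J × (1 eV / 1.602×10^-19 J) = 1.265 eV

1.27 eV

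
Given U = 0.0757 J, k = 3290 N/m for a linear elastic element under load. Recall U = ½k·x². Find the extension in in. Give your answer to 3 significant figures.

0.267 in

Rearranging U = ½k·x² for x: x = √(2U/k).
U = 0.0757 J; k = 3290 N/m.
x = 0.006784 m
0.006784 m × (1 in / 0.02540 m) = 0.2671 in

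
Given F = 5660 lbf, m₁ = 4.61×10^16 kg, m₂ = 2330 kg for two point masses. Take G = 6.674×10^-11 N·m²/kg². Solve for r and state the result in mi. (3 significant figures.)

From Newton's law of gravitation: r = √(G·m₁m₂/F).
F = 5660 lbf = 25177 N; m₁ = 4.61×10^16 kg; m₂ = 2330 kg; G = 6.674×10^-11 N·m²/kg².
r = 533.6 m
533.6 m × (1 mi / 1609 m) = 0.3316 mi

0.332 mi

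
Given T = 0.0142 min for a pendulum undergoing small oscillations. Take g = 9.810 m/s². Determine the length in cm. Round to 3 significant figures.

18.0 cm

Rearranging T = 2π√(L/g) for L: L = g·(T/2π)².
T = 0.0142 min = 0.8520 s; g = 9.810 m/s².
L = 0.1804 m
0.1804 m × (1 cm / 0.01000 m) = 18.04 cm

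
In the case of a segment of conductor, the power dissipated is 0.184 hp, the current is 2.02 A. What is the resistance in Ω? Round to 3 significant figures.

33.6 Ω

Rearranging P = I²R for R: R = P/I².
P = 0.184 hp = 137.2 W; I = 2.02 A.
R = 33.63 Ω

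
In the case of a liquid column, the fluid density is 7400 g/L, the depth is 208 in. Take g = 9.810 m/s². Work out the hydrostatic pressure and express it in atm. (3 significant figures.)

3.79 atm

Directly: P = ρgh.
ρ = 7400 g/L = 7400 kg/m³; h = 208 in = 5.283 m; g = 9.810 m/s².
P = 3.835×10^5 Pa  (the unit combination reduces to kg/(m·s²) = Pa)
3.835×10^5 Pa × (1 atm / 1.013×10^5 Pa) = 3.785 atm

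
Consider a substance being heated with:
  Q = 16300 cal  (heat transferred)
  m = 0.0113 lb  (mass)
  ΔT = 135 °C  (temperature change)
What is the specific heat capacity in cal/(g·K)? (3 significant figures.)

23.6 cal/(g·K)

Rearranging: c = Q/(m·ΔT).
Q = 16300 cal = 68199 J; m = 0.0113 lb = 0.005126 kg; ΔT = 135 °C = 135.0 K.
c = 98560 J/(kg·K)
98560 J/(kg·K) × (1 cal/(g·K) / 4184 J/(kg·K)) = 23.56 cal/(g·K)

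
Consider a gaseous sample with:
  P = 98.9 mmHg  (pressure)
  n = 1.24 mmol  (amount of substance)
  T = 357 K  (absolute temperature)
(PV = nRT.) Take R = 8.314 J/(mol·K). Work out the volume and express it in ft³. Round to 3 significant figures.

From the ideal-gas law: V = nRT/P.
P = 98.9 mmHg = 13186 Pa; n = 1.24 mmol = 0.001240 mol; T = 357 K; R = 8.314 J/(mol·K).
V = 2.791×10^-4 m³
2.791×10^-4 m³ × (1 ft³ / 0.02832 m³) = 0.009857 ft³

0.00986 ft³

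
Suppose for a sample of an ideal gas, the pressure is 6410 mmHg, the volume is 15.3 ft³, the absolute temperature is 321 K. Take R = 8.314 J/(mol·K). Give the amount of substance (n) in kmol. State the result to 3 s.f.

0.139 kmol

From the ideal-gas law: n = PV/(RT).
P = 6410 mmHg = 8.546×10^5 Pa; V = 15.3 ft³ = 0.4332 m³; T = 321 K; R = 8.314 J/(mol·K).
n = 138.7 mol
138.7 mol × (1 kmol / 1000 mol) = 0.1387 kmol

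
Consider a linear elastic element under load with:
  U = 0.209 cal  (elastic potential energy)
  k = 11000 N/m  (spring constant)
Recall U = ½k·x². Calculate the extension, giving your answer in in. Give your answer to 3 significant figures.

Solving U = ½k·x² for x: x = √(2U/k).
U = 0.209 cal = 0.8745 J; k = 11000 N/m.
x = 0.01261 m
0.01261 m × (1 in / 0.02540 m) = 0.4964 in

0.496 in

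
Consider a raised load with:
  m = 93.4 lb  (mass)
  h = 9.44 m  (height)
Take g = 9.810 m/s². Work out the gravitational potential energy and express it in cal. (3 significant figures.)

938 cal

PE is given directly by: PE = mgh.
m = 93.4 lb = 42.37 kg; h = 9.44 m; g = 9.810 m/s².
PE = 3923 J  (the unit combination reduces to kg·m²/s² = J)
3923 J × (1 cal / 4.184 J) = 937.7 cal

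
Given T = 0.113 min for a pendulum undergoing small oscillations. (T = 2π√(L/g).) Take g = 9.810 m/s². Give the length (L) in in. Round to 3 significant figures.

Solving T = 2π√(L/g) for L: L = g·(T/2π)².
T = 0.113 min = 6.780 s; g = 9.810 m/s².
L = 11.42 m
11.42 m × (1 in / 0.02540 m) = 449.7 in

450 in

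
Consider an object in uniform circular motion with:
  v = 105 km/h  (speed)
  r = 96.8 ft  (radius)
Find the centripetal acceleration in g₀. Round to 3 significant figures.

2.94 g₀

Directly: a = v²/r.
v = 105 km/h = 29.17 m/s; r = 96.8 ft = 29.50 m.
a = 28.83 m/s²
28.83 m/s² × (1 g₀ / 9.807 m/s²) = 2.940 g₀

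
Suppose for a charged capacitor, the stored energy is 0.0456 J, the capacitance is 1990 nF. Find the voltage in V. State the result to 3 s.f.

Rearranging E = ½C·V² for V: V = √(2E/C).
E = 0.0456 J; C = 1990 nF = 1.990×10^-6 F.
V = 214.1 V

214 V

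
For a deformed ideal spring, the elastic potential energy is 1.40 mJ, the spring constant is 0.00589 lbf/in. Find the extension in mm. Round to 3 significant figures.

Rearranging U = ½k·x² for x: x = √(2U/k).
U = 1.40 mJ = 0.001400 J; k = 0.00589 lbf/in = 1.031 N/m.
x = 0.05210 m
0.05210 m × (1 mm / 0.001000 m) = 52.10 mm

52.1 mm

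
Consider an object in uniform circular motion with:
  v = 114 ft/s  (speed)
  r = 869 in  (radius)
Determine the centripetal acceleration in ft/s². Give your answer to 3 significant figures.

a is given directly by: a = v²/r.
v = 114 ft/s = 34.75 m/s; r = 869 in = 22.07 m.
a = 54.70 m/s²
54.70 m/s² × (1 ft/s² / 0.3048 m/s²) = 179.5 ft/s²

179 ft/s²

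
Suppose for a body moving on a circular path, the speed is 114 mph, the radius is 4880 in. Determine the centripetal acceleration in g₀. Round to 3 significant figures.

a is given directly by: a = v²/r.
v = 114 mph = 50.96 m/s; r = 4880 in = 124.0 m.
a = 20.95 m/s²
20.95 m/s² × (1 g₀ / 9.807 m/s²) = 2.137 g₀

2.14 g₀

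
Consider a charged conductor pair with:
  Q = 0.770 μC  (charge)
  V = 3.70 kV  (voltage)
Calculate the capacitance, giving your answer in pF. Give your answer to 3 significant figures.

208 pF

C is given directly by: C = Q/V.
Q = 0.770 μC = 7.700×10^-7 C; V = 3.70 kV = 3700 V.
C = 2.081×10^-10 F
2.081×10^-10 F × (1 pF / 1.000×10^-12 F) = 208.1 pF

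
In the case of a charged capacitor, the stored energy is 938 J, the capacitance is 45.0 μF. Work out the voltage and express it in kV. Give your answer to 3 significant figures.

6.46 kV

Rearranging: V = √(2E/C).
E = 938 J; C = 45.0 μF = 4.500×10^-5 F.
V = 6457 V
6457 V × (1 kV / 1000 V) = 6.457 kV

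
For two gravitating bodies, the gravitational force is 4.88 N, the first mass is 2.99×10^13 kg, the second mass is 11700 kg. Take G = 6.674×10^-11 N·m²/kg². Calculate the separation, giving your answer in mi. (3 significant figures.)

1.36 mi

From Newton's law of gravitation: r = √(G·m₁m₂/F).
F = 4.88 N; m₁ = 2.99×10^13 kg; m₂ = 11700 kg; G = 6.674×10^-11 N·m²/kg².
r = 2187 m
2187 m × (1 mi / 1609 m) = 1.359 mi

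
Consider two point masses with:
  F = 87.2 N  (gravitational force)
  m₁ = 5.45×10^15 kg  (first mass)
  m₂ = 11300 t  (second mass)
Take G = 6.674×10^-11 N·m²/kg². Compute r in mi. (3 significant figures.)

Rearranging: r = √(G·m₁m₂/F).
F = 87.2 N; m₁ = 5.45×10^15 kg; m₂ = 11300 t = 1.130×10^7 kg; G = 6.674×10^-11 N·m²/kg².
r = 2.171×10^5 m
2.171×10^5 m × (1 mi / 1609 m) = 134.9 mi

135 mi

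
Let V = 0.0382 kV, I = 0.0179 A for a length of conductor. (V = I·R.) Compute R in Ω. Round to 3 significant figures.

From Ohm's law: R = V/I.
V = 0.0382 kV = 38.20 V; I = 0.0179 A.
R = 2134 Ω

2130 Ω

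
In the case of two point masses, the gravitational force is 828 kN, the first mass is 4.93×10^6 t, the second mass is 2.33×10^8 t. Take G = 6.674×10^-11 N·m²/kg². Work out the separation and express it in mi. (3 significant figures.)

0.189 mi

From Newton's law of gravitation: r = √(G·m₁m₂/F).
F = 828 kN = 8.280×10^5 N; m₁ = 4.93×10^6 t = 4.930×10^9 kg; m₂ = 2.33×10^8 t = 2.330×10^11 kg; G = 6.674×10^-11 N·m²/kg².
r = 304.3 m
304.3 m × (1 mi / 1609 m) = 0.1891 mi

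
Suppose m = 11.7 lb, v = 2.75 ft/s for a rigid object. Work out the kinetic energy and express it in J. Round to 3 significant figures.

1.86 J

Directly: KE = ½mv².
m = 11.7 lb = 5.307 kg; v = 2.75 ft/s = 0.8382 m/s.
KE = 1.864 J  (the unit combination reduces to kg·m²/s² = J)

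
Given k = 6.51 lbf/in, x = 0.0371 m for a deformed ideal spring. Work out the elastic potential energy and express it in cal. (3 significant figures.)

0.188 cal

U is given directly by: U = ½kx².
k = 6.51 lbf/in = 1140 N/m; x = 0.0371 m.
U = 0.7846 J  (the unit combination reduces to kg·m²/s² = J)
0.7846 J × (1 cal / 4.184 J) = 0.1875 cal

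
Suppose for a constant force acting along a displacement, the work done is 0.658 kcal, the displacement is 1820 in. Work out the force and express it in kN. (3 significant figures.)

Rearranging: F = W/d.
W = 0.658 kcal = 2753 J; d = 1820 in = 46.23 m.
F = 59.55 N
59.55 N × (1 kN / 1000 N) = 0.05955 kN

0.0596 kN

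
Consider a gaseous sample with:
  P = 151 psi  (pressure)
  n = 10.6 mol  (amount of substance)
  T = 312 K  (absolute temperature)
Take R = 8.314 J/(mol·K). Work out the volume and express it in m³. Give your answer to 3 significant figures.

From the ideal-gas law: V = nRT/P.
P = 151 psi = 1.041×10^6 Pa; n = 10.6 mol; T = 312 K; R = 8.314 J/(mol·K).
V = 0.02641 m³

0.0264 m³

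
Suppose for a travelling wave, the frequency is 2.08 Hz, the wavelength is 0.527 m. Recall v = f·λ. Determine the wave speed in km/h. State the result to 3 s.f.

3.95 km/h

v is given directly by: v = fλ.
f = 2.08 Hz; λ = 0.527 m.
v = 1.096 m/s
1.096 m/s × (1 km/h / 0.2778 m/s) = 3.946 km/h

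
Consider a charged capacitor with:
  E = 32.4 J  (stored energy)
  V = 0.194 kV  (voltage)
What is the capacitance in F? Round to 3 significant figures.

0.00172 F

Rearranging E = ½C·V² for C: C = 2E/V².
E = 32.4 J; V = 0.194 kV = 194.0 V.
C = 0.001722 F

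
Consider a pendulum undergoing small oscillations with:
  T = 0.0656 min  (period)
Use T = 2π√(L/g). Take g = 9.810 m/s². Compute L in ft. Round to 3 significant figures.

Rearranging T = 2π√(L/g) for L: L = g·(T/2π)².
T = 0.0656 min = 3.936 s; g = 9.810 m/s².
L = 3.850 m
3.850 m × (1 ft / 0.3048 m) = 12.63 ft

12.6 ft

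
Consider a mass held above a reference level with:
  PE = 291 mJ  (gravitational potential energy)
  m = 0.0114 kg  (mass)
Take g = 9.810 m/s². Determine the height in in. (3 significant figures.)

102 in

Rearranging PE = m·g·h for h: h = PE/(m·g).
PE = 291 mJ = 0.2910 J; m = 0.0114 kg; g = 9.810 m/s².
h = 2.602 m
2.602 m × (1 in / 0.02540 m) = 102.4 in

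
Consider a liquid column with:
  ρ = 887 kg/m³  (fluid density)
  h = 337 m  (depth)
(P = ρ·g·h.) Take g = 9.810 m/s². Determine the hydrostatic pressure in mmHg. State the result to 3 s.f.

22000 mmHg

Directly: P = ρgh.
ρ = 887 kg/m³; h = 337 m; g = 9.810 m/s².
P = 2.932×10^6 Pa
2.932×10^6 Pa × (1 mmHg / 133.3 Pa) = 21995 mmHg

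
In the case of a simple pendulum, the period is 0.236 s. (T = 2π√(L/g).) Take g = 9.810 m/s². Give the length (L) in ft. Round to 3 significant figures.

Solving T = 2π√(L/g) for L: L = g·(T/2π)².
T = 0.236 s; g = 9.810 m/s².
L = 0.01384 m
0.01384 m × (1 ft / 0.3048 m) = 0.04541 ft

0.0454 ft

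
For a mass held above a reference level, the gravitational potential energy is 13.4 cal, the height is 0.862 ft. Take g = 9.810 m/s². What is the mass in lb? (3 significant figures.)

48.0 lb

Solving PE = m·g·h for m: m = PE/(g·h).
PE = 13.4 cal = 56.07 J; h = 0.862 ft = 0.2627 m; g = 9.810 m/s².
m = 21.75 kg
21.75 kg × (1 lb / 0.4536 kg) = 47.96 lb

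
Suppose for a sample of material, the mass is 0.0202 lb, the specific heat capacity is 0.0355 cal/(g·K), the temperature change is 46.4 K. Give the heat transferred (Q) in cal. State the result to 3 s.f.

Directly: Q = mcΔT.
m = 0.0202 lb = 0.009163 kg; c = 0.0355 cal/(g·K) = 148.5 J/(kg·K); ΔT = 46.4 K.
Q = 63.15 J  (the unit combination reduces to kg·m²/s² = J)
63.15 J × (1 cal / 4.184 J) = 15.09 cal

15.1 cal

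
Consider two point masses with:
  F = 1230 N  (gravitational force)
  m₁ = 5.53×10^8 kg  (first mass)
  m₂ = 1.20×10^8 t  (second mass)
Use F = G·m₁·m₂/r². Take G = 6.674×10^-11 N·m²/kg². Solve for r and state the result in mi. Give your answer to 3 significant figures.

Rearranging F = G·m₁·m₂/r² for r: r = √(G·m₁m₂/F).
F = 1230 N; m₁ = 5.53×10^8 kg; m₂ = 1.20×10^8 t = 1.200×10^11 kg; G = 6.674×10^-11 N·m²/kg².
r = 1898 m
1898 m × (1 mi / 1609 m) = 1.179 mi

1.18 mi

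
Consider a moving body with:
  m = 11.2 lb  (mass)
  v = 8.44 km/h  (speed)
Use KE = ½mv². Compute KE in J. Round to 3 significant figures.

14.0 J

KE is given directly by: KE = ½mv².
m = 11.2 lb = 5.080 kg; v = 8.44 km/h = 2.344 m/s.
KE = 13.96 J  (the unit combination reduces to kg·m²/s² = J)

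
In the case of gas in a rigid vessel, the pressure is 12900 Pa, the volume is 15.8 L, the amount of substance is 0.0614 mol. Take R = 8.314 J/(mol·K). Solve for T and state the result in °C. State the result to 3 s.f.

126 °C

Solving PV = nRT for T: T = PV/(nR).
P = 12900 Pa; V = 15.8 L = 0.01580 m³; n = 0.0614 mol; R = 8.314 J/(mol·K).
T = 399.3 K
399.3 K − 273.15 = 126.1 °C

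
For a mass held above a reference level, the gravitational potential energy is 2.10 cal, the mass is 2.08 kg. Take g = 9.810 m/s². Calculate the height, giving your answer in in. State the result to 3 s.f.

17.0 in

Solving PE = m·g·h for h: h = PE/(m·g).
PE = 2.10 cal = 8.786 J; m = 2.08 kg; g = 9.810 m/s².
h = 0.4306 m
0.4306 m × (1 in / 0.02540 m) = 16.95 in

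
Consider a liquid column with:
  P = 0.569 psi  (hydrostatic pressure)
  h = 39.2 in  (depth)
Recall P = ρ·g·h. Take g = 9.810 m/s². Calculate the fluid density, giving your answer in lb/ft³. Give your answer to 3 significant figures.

25.1 lb/ft³

Rearranging: ρ = P/(g·h).
P = 0.569 psi = 3923 Pa; h = 39.2 in = 0.9957 m; g = 9.810 m/s².
ρ = 401.6 kg/m³
401.6 kg/m³ × (1 lb/ft³ / 16.02 kg/m³) = 25.07 lb/ft³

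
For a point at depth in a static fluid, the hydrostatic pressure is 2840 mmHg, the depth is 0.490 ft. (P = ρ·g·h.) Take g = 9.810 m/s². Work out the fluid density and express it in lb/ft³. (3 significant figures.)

16100 lb/ft³

Rearranging: ρ = P/(g·h).
P = 2840 mmHg = 3.786×10^5 Pa; h = 0.490 ft = 0.1494 m; g = 9.810 m/s².
ρ = 2.584×10^5 kg/m³
2.584×10^5 kg/m³ × (1 lb/ft³ / 16.02 kg/m³) = 16133 lb/ft³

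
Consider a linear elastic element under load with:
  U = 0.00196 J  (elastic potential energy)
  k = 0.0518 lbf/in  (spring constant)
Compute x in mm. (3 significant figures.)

Rearranging: x = √(2U/k).
U = 0.00196 J; k = 0.0518 lbf/in = 9.072 N/m.
x = 0.02079 m
0.02079 m × (1 mm / 0.001000 m) = 20.79 mm

20.8 mm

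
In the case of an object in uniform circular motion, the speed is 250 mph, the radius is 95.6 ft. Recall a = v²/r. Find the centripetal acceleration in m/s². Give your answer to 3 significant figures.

429 m/s²

a is given directly by: a = v²/r.
v = 250 mph = 111.8 m/s; r = 95.6 ft = 29.14 m.
a = 428.6 m/s²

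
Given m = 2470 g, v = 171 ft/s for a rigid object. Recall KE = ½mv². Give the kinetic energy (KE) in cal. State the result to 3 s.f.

Directly: KE = ½mv².
m = 2470 g = 2.470 kg; v = 171 ft/s = 52.12 m/s.
KE = 3355 J
3355 J × (1 cal / 4.184 J) = 801.9 cal

802 cal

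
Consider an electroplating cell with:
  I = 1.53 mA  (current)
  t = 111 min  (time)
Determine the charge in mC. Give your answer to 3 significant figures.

10200 mC

Directly: q = It.
I = 1.53 mA = 0.001530 A; t = 111 min = 6660 s.
q = 10.19 C  (the unit combination reduces to A·s = C)
10.19 C × (1 mC / 0.001000 C) = 10190 mC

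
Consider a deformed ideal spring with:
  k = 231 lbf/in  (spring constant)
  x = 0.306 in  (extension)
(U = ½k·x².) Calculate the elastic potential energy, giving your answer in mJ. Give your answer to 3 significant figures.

U is given directly by: U = ½kx².
k = 231 lbf/in = 40454 N/m; x = 0.306 in = 0.007772 m.
U = 1.222 J
1.222 J × (1 mJ / 0.001000 J) = 1222 mJ

1220 mJ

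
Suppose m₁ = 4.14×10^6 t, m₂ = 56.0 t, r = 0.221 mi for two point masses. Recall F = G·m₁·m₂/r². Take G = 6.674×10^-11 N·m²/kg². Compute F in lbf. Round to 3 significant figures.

0.0275 lbf

From Newton's law of gravitation: F = Gm₁m₂/r².
m₁ = 4.14×10^6 t = 4.140×10^9 kg; m₂ = 56.0 t = 56000 kg; r = 0.221 mi = 355.7 m; G = 6.674×10^-11 N·m²/kg².
F = 0.1223 N
0.1223 N × (1 lbf / 4.448 N) = 0.02750 lbf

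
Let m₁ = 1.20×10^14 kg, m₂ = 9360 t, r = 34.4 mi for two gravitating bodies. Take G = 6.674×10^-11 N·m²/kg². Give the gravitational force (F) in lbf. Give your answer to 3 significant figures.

From Newton's law of gravitation: F = Gm₁m₂/r².
m₁ = 1.20×10^14 kg; m₂ = 9360 t = 9.360×10^6 kg; r = 34.4 mi = 55361 m; G = 6.674×10^-11 N·m²/kg².
F = 24.46 N  (the unit combination reduces to kg·m/s² = N)
24.46 N × (1 lbf / 4.448 N) = 5.498 lbf

5.50 lbf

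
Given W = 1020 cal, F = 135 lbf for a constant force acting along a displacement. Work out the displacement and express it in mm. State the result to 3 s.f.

7110 mm

Rearranging W = F·d for d: d = W/F.
W = 1020 cal = 4268 J; F = 135 lbf = 600.5 N.
d = 7.107 m
7.107 m × (1 mm / 0.001000 m) = 7107 mm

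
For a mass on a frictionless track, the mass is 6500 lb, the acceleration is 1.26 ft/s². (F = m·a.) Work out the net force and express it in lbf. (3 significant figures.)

255 lbf

F is given directly by: F = m·a.
m = 6500 lb = 2948 kg; a = 1.26 ft/s² = 0.3840 m/s².
F = 1132 N  (the unit combination reduces to kg·m/s² = N)
1132 N × (1 lbf / 4.448 N) = 254.6 lbf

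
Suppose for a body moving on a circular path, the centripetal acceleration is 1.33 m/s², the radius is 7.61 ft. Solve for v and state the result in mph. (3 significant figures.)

Rearranging: v = √(a·r).
a = 1.33 m/s²; r = 7.61 ft = 2.320 m.
v = 1.756 m/s
1.756 m/s × (1 mph / 0.4470 m/s) = 3.929 mph

3.93 mph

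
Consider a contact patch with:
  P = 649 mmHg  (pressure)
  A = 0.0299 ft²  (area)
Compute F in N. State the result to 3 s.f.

240 N

Solving P = F/A for F: F = P·A.
P = 649 mmHg = 86526 Pa; A = 0.0299 ft² = 0.002778 m².
F = 240.4 N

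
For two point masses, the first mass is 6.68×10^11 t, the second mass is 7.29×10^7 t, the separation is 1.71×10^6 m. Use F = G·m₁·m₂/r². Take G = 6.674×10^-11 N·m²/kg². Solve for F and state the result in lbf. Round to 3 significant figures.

250 lbf

F is given directly by: F = Gm₁m₂/r².
m₁ = 6.68×10^11 t = 6.680×10^14 kg; m₂ = 7.29×10^7 t = 7.290×10^10 kg; r = 1.71×10^6 m; G = 6.674×10^-11 N·m²/kg².
F = 1111 N  (the unit combination reduces to kg·m/s² = N)
1111 N × (1 lbf / 4.448 N) = 249.9 lbf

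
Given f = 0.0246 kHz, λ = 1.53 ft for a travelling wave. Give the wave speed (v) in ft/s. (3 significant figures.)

37.6 ft/s

v is given directly by: v = fλ.
f = 0.0246 kHz = 24.60 Hz; λ = 1.53 ft = 0.4663 m.
v = 11.47 m/s
11.47 m/s × (1 ft/s / 0.3048 m/s) = 37.64 ft/s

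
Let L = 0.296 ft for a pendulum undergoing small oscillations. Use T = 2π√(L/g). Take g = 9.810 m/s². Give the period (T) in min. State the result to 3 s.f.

T is given directly by: T = 2π√(L/g).
L = 0.296 ft = 0.09022 m; g = 9.810 m/s².
T = 0.6026 s
0.6026 s × (1 min / 60.00 s) = 0.01004 min

0.0100 min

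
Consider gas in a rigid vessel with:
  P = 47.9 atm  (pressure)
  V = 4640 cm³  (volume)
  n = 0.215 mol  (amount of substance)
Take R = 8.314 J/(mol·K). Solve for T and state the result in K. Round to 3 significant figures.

12600 K

Solving PV = nRT for T: T = PV/(nR).
P = 47.9 atm = 4.853×10^6 Pa; V = 4640 cm³ = 0.004640 m³; n = 0.215 mol; R = 8.314 J/(mol·K).
T = 12599 K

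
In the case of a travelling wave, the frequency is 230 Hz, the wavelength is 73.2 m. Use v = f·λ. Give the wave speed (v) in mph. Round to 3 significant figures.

37700 mph

Directly: v = fλ.
f = 230 Hz; λ = 73.2 m.
v = 16836 m/s
16836 m/s × (1 mph / 0.4470 m/s) = 37661 mph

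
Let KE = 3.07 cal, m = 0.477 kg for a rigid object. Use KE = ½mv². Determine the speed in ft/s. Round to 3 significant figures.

Rearranging KE = ½mv² for v: v = √(2·KE/m).
KE = 3.07 cal = 12.84 J; m = 0.477 kg.
v = 7.339 m/s
7.339 m/s × (1 ft/s / 0.3048 m/s) = 24.08 ft/s

24.1 ft/s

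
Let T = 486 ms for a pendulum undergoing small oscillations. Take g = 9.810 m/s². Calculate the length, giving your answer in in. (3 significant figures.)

2.31 in

Solving T = 2π√(L/g) for L: L = g·(T/2π)².
T = 486 ms = 0.4860 s; g = 9.810 m/s².
L = 0.05869 m
0.05869 m × (1 in / 0.02540 m) = 2.311 in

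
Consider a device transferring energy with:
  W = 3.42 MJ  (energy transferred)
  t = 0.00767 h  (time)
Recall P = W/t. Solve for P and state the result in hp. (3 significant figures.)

166 hp

Directly: P = W/t.
W = 3.42 MJ = 3.420×10^6 J; t = 0.00767 h = 27.61 s.
P = 1.239×10^5 W  (the unit combination reduces to kg·m²/s³ = W)
1.239×10^5 W × (1 hp / 745.7 W) = 166.1 hp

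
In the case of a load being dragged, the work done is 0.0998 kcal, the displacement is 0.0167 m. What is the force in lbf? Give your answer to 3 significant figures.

Rearranging: F = W/d.
W = 0.0998 kcal = 417.6 J; d = 0.0167 m.
F = 25004 N  (the unit combination reduces to kg·m/s² = N)
25004 N × (1 lbf / 4.448 N) = 5621 lbf

5620 lbf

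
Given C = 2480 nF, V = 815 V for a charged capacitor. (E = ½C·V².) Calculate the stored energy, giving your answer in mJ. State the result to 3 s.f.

824 mJ

Directly: E = ½CV².
C = 2480 nF = 2.480×10^-6 F; V = 815 V.
E = 0.8236 J
0.8236 J × (1 mJ / 0.001000 J) = 823.6 mJ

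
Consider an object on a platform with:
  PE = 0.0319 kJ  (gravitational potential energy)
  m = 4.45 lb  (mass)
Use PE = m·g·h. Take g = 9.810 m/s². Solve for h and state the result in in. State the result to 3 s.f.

Solving PE = m·g·h for h: h = PE/(m·g).
PE = 0.0319 kJ = 31.90 J; m = 4.45 lb = 2.018 kg; g = 9.810 m/s².
h = 1.611 m
1.611 m × (1 in / 0.02540 m) = 63.43 in

63.4 in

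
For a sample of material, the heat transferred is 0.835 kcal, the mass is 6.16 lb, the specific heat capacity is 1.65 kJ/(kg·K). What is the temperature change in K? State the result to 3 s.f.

0.758 K

Rearranging Q = m·c·ΔT for ΔT: ΔT = Q/(m·c).
Q = 0.835 kcal = 3494 J; m = 6.16 lb = 2.794 kg; c = 1.65 kJ/(kg·K) = 1650 J/(kg·K).
ΔT = 0.7578 K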